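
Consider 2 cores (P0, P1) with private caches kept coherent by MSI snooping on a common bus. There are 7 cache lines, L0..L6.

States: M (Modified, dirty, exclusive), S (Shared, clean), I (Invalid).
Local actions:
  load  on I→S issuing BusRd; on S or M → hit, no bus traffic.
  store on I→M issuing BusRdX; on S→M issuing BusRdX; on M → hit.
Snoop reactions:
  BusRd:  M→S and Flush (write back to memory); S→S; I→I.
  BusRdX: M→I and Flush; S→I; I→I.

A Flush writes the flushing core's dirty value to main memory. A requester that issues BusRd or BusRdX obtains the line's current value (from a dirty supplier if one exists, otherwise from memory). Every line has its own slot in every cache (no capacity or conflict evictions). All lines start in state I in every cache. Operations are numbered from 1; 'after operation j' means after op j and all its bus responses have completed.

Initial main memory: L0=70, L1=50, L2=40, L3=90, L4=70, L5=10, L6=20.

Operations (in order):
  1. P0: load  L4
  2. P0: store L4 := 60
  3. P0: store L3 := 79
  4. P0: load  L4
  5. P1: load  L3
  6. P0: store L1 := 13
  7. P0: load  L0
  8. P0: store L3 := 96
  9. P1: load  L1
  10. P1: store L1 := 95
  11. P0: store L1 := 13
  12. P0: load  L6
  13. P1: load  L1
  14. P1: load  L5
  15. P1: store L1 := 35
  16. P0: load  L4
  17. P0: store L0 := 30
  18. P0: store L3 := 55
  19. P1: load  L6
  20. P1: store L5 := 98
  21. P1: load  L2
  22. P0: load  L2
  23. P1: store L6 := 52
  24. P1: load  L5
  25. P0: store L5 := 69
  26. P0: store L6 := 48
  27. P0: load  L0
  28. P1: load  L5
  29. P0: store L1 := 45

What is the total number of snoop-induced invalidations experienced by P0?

  op1 P0: load  L4 → S/I on L4; bus BusRd; mem=70
  op2 P0: store L4 := 60 → M/I on L4; bus BusRdX; mem=70
  op3 P0: store L3 := 79 → M/I on L3; bus BusRdX; mem=90
  op4 P0: load  L4 → M/I on L4; bus (none); mem=70
  op5 P1: load  L3 → S/S on L3; bus BusRd Flush; mem=79
  op6 P0: store L1 := 13 → M/I on L1; bus BusRdX; mem=50
  op7 P0: load  L0 → S/I on L0; bus BusRd; mem=70
  op8 P0: store L3 := 96 → M/I on L3; bus BusRdX; mem=79
  op9 P1: load  L1 → S/S on L1; bus BusRd Flush; mem=13
  op10 P1: store L1 := 95 → I/M on L1; bus BusRdX; mem=13
  op11 P0: store L1 := 13 → M/I on L1; bus BusRdX Flush; mem=95
  op12 P0: load  L6 → S/I on L6; bus BusRd; mem=20
  op13 P1: load  L1 → S/S on L1; bus BusRd Flush; mem=13
  op14 P1: load  L5 → I/S on L5; bus BusRd; mem=10
  op15 P1: store L1 := 35 → I/M on L1; bus BusRdX; mem=13
  op16 P0: load  L4 → M/I on L4; bus (none); mem=70
  op17 P0: store L0 := 30 → M/I on L0; bus BusRdX; mem=70
  op18 P0: store L3 := 55 → M/I on L3; bus (none); mem=79
  op19 P1: load  L6 → S/S on L6; bus BusRd; mem=20
  op20 P1: store L5 := 98 → I/M on L5; bus BusRdX; mem=10
  op21 P1: load  L2 → I/S on L2; bus BusRd; mem=40
  op22 P0: load  L2 → S/S on L2; bus BusRd; mem=40
  op23 P1: store L6 := 52 → I/M on L6; bus BusRdX; mem=20
  op24 P1: load  L5 → I/M on L5; bus (none); mem=10
  op25 P0: store L5 := 69 → M/I on L5; bus BusRdX Flush; mem=98
  op26 P0: store L6 := 48 → M/I on L6; bus BusRdX Flush; mem=52
  op27 P0: load  L0 → M/I on L0; bus (none); mem=70
  op28 P1: load  L5 → S/S on L5; bus BusRd Flush; mem=69
  op29 P0: store L1 := 45 → M/I on L1; bus BusRdX Flush; mem=35

invalidations = 3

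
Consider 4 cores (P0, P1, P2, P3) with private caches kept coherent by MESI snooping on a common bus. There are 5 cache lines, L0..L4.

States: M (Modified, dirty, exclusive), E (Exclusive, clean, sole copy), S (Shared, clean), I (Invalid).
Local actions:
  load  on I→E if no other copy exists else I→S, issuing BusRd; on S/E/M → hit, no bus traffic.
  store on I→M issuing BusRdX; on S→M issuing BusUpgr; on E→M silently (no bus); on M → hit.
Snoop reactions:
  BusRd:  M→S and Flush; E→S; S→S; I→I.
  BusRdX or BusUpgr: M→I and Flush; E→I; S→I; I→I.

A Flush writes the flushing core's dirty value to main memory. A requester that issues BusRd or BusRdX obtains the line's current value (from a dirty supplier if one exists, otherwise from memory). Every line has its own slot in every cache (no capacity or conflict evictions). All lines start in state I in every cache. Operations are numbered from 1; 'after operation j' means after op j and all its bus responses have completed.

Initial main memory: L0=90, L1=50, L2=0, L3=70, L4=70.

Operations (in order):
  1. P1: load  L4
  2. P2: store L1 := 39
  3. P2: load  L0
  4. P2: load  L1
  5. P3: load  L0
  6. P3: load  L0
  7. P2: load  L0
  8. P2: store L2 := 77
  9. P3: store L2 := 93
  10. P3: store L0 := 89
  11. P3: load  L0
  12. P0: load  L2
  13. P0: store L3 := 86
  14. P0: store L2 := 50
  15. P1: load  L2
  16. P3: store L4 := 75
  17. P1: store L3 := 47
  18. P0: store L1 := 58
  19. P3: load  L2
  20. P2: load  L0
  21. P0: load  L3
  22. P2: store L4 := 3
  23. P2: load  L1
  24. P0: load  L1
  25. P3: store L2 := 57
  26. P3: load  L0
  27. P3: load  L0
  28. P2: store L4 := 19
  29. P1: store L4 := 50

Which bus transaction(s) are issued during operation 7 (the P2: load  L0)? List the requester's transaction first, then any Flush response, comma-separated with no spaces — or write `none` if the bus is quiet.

  op1 P1: load  L4 → I/E/I/I on L4; bus BusRd; mem=70
  op2 P2: store L1 := 39 → I/I/M/I on L1; bus BusRdX; mem=50
  op3 P2: load  L0 → I/I/E/I on L0; bus BusRd; mem=90
  op4 P2: load  L1 → I/I/M/I on L1; bus (none); mem=50
  op5 P3: load  L0 → I/I/S/S on L0; bus BusRd; mem=90
  op6 P3: load  L0 → I/I/S/S on L0; bus (none); mem=90
  op7 P2: load  L0 → I/I/S/S on L0; bus (none); mem=90
  op8 P2: store L2 := 77 → I/I/M/I on L2; bus BusRdX; mem=0
  op9 P3: store L2 := 93 → I/I/I/M on L2; bus BusRdX Flush; mem=77
  op10 P3: store L0 := 89 → I/I/I/M on L0; bus BusUpgr; mem=90
  op11 P3: load  L0 → I/I/I/M on L0; bus (none); mem=90
  op12 P0: load  L2 → S/I/I/S on L2; bus BusRd Flush; mem=93
  op13 P0: store L3 := 86 → M/I/I/I on L3; bus BusRdX; mem=70
  op14 P0: store L2 := 50 → M/I/I/I on L2; bus BusUpgr; mem=93
  op15 P1: load  L2 → S/S/I/I on L2; bus BusRd Flush; mem=50
  op16 P3: store L4 := 75 → I/I/I/M on L4; bus BusRdX; mem=70
  op17 P1: store L3 := 47 → I/M/I/I on L3; bus BusRdX Flush; mem=86
  op18 P0: store L1 := 58 → M/I/I/I on L1; bus BusRdX Flush; mem=39
  op19 P3: load  L2 → S/S/I/S on L2; bus BusRd; mem=50
  op20 P2: load  L0 → I/I/S/S on L0; bus BusRd Flush; mem=89
  op21 P0: load  L3 → S/S/I/I on L3; bus BusRd Flush; mem=47
  op22 P2: store L4 := 3 → I/I/M/I on L4; bus BusRdX Flush; mem=75
  op23 P2: load  L1 → S/I/S/I on L1; bus BusRd Flush; mem=58
  op24 P0: load  L1 → S/I/S/I on L1; bus (none); mem=58
  op25 P3: store L2 := 57 → I/I/I/M on L2; bus BusUpgr; mem=50
  op26 P3: load  L0 → I/I/S/S on L0; bus (none); mem=89
  op27 P3: load  L0 → I/I/S/S on L0; bus (none); mem=89
  op28 P2: store L4 := 19 → I/I/M/I on L4; bus (none); mem=75
  op29 P1: store L4 := 50 → I/M/I/I on L4; bus BusRdX Flush; mem=19

bus = none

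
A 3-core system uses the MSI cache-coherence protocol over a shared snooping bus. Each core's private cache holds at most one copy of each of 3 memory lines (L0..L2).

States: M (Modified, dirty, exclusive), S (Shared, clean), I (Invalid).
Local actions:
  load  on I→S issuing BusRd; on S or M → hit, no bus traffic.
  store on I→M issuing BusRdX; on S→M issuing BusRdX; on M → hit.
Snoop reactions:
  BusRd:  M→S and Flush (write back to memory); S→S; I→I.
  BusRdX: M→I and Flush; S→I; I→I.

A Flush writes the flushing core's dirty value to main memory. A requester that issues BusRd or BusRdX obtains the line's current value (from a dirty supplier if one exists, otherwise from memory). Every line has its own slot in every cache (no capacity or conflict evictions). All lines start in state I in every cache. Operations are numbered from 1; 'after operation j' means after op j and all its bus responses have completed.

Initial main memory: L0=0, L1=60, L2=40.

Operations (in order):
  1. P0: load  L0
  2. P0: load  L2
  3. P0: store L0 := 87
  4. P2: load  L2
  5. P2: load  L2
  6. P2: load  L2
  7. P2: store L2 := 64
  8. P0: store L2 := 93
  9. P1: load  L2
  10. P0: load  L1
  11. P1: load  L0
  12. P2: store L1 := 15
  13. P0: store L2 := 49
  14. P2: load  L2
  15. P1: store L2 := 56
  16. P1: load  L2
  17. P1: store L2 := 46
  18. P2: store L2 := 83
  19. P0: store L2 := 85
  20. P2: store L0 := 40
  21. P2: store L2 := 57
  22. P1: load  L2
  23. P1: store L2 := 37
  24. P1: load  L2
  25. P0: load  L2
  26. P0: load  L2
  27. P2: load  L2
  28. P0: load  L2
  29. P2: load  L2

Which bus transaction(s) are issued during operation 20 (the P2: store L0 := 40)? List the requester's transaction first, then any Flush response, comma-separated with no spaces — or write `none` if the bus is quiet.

bus = BusRdX

[1] P0: load  L0 | P0:S(0), P1:I, P2:I | bus: BusRd
[2] P0: load  L2 | P0:S(40), P1:I, P2:I | bus: BusRd
[3] P0: store L0 := 87 | P0:M(87), P1:I, P2:I | bus: BusRdX
[4] P2: load  L2 | P0:S(40), P1:I, P2:S(40) | bus: BusRd
[5] P2: load  L2 | P0:S(40), P1:I, P2:S(40) | bus: none
[6] P2: load  L2 | P0:S(40), P1:I, P2:S(40) | bus: none
[7] P2: store L2 := 64 | P0:I, P1:I, P2:M(64) | bus: BusRdX
[8] P0: store L2 := 93 | P0:M(93), P1:I, P2:I | bus: BusRdX,Flush
[9] P1: load  L2 | P0:S(93), P1:S(93), P2:I | bus: BusRd,Flush
[10] P0: load  L1 | P0:S(60), P1:I, P2:I | bus: BusRd
[11] P1: load  L0 | P0:S(87), P1:S(87), P2:I | bus: BusRd,Flush
[12] P2: store L1 := 15 | P0:I, P1:I, P2:M(15) | bus: BusRdX
[13] P0: store L2 := 49 | P0:M(49), P1:I, P2:I | bus: BusRdX
[14] P2: load  L2 | P0:S(49), P1:I, P2:S(49) | bus: BusRd,Flush
[15] P1: store L2 := 56 | P0:I, P1:M(56), P2:I | bus: BusRdX
[16] P1: load  L2 | P0:I, P1:M(56), P2:I | bus: none
[17] P1: store L2 := 46 | P0:I, P1:M(46), P2:I | bus: none
[18] P2: store L2 := 83 | P0:I, P1:I, P2:M(83) | bus: BusRdX,Flush
[19] P0: store L2 := 85 | P0:M(85), P1:I, P2:I | bus: BusRdX,Flush
[20] P2: store L0 := 40 | P0:I, P1:I, P2:M(40) | bus: BusRdX
[21] P2: store L2 := 57 | P0:I, P1:I, P2:M(57) | bus: BusRdX,Flush
[22] P1: load  L2 | P0:I, P1:S(57), P2:S(57) | bus: BusRd,Flush
[23] P1: store L2 := 37 | P0:I, P1:M(37), P2:I | bus: BusRdX
[24] P1: load  L2 | P0:I, P1:M(37), P2:I | bus: none
[25] P0: load  L2 | P0:S(37), P1:S(37), P2:I | bus: BusRd,Flush
[26] P0: load  L2 | P0:S(37), P1:S(37), P2:I | bus: none
[27] P2: load  L2 | P0:S(37), P1:S(37), P2:S(37) | bus: BusRd
[28] P0: load  L2 | P0:S(37), P1:S(37), P2:S(37) | bus: none
[29] P2: load  L2 | P0:S(37), P1:S(37), P2:S(37) | bus: none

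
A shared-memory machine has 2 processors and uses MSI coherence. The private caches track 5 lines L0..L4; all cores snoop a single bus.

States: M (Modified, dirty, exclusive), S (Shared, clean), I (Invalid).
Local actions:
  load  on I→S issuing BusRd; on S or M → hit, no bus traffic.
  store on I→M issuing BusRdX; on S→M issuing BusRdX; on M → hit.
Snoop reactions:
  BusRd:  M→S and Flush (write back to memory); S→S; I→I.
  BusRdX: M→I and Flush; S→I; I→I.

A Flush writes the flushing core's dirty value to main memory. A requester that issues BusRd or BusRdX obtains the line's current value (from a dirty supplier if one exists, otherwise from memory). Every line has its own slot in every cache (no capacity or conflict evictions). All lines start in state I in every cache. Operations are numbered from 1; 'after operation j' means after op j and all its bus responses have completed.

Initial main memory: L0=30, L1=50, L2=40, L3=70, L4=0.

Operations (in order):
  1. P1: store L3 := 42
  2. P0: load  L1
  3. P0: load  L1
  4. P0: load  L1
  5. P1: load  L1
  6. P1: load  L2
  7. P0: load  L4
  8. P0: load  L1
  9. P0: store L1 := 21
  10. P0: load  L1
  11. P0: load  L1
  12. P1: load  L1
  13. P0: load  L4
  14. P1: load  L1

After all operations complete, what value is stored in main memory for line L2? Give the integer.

memory[L2] = 40

1. P1: store L3 := 42  bus=[BusRdX]  L3: P0=I P1=M  mem[L3]=70
2. P0: load  L1  bus=[BusRd]  L1: P0=S P1=I  mem[L1]=50
3. P0: load  L1  bus=[-]  L1: P0=S P1=I  mem[L1]=50
4. P0: load  L1  bus=[-]  L1: P0=S P1=I  mem[L1]=50
5. P1: load  L1  bus=[BusRd]  L1: P0=S P1=S  mem[L1]=50
6. P1: load  L2  bus=[BusRd]  L2: P0=I P1=S  mem[L2]=40
7. P0: load  L4  bus=[BusRd]  L4: P0=S P1=I  mem[L4]=0
8. P0: load  L1  bus=[-]  L1: P0=S P1=S  mem[L1]=50
9. P0: store L1 := 21  bus=[BusRdX]  L1: P0=M P1=I  mem[L1]=50
10. P0: load  L1  bus=[-]  L1: P0=M P1=I  mem[L1]=50
11. P0: load  L1  bus=[-]  L1: P0=M P1=I  mem[L1]=50
12. P1: load  L1  bus=[BusRd,Flush]  L1: P0=S P1=S  mem[L1]=21
13. P0: load  L4  bus=[-]  L4: P0=S P1=I  mem[L4]=0
14. P1: load  L1  bus=[-]  L1: P0=S P1=S  mem[L1]=21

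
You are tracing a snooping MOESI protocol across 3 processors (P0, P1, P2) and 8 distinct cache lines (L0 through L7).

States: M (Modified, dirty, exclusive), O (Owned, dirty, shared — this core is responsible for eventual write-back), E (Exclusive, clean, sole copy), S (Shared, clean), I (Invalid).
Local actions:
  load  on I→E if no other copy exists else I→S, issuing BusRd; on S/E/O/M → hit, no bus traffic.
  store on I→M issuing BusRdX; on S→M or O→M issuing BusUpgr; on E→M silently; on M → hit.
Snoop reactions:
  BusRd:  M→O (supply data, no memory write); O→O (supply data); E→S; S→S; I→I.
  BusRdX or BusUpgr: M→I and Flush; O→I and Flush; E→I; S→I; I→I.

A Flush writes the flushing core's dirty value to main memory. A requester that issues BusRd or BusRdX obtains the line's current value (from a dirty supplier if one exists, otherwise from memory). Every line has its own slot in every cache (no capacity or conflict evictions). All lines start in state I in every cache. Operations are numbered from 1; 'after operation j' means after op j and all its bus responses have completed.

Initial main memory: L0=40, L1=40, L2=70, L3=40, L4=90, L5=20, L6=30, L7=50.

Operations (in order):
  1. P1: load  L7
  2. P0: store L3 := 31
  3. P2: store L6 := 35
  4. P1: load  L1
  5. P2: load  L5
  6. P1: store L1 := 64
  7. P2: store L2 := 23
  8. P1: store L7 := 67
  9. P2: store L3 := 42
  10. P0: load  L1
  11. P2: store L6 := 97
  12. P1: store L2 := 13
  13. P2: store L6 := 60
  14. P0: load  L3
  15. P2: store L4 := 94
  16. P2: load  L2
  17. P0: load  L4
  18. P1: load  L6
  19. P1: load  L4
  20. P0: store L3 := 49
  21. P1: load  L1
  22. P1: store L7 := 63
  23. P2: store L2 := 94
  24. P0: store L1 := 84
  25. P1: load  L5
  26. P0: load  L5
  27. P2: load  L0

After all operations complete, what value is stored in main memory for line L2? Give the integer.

memory[L2] = 13

step 1: P1: load  L7  ⟶  IEI  (L7)  txn=BusRd  M[L7]=50
step 2: P0: store L3 := 31  ⟶  MII  (L3)  txn=BusRdX  M[L3]=40
step 3: P2: store L6 := 35  ⟶  IIM  (L6)  txn=BusRdX  M[L6]=30
step 4: P1: load  L1  ⟶  IEI  (L1)  txn=BusRd  M[L1]=40
step 5: P2: load  L5  ⟶  IIE  (L5)  txn=BusRd  M[L5]=20
step 6: P1: store L1 := 64  ⟶  IMI  (L1)  txn=∅  M[L1]=40
step 7: P2: store L2 := 23  ⟶  IIM  (L2)  txn=BusRdX  M[L2]=70
step 8: P1: store L7 := 67  ⟶  IMI  (L7)  txn=∅  M[L7]=50
step 9: P2: store L3 := 42  ⟶  IIM  (L3)  txn=BusRdX+Flush  M[L3]=31
step 10: P0: load  L1  ⟶  SOI  (L1)  txn=BusRd  M[L1]=40
step 11: P2: store L6 := 97  ⟶  IIM  (L6)  txn=∅  M[L6]=30
step 12: P1: store L2 := 13  ⟶  IMI  (L2)  txn=BusRdX+Flush  M[L2]=23
step 13: P2: store L6 := 60  ⟶  IIM  (L6)  txn=∅  M[L6]=30
step 14: P0: load  L3  ⟶  SIO  (L3)  txn=BusRd  M[L3]=31
step 15: P2: store L4 := 94  ⟶  IIM  (L4)  txn=BusRdX  M[L4]=90
step 16: P2: load  L2  ⟶  IOS  (L2)  txn=BusRd  M[L2]=23
step 17: P0: load  L4  ⟶  SIO  (L4)  txn=BusRd  M[L4]=90
step 18: P1: load  L6  ⟶  ISO  (L6)  txn=BusRd  M[L6]=30
step 19: P1: load  L4  ⟶  SSO  (L4)  txn=BusRd  M[L4]=90
step 20: P0: store L3 := 49  ⟶  MII  (L3)  txn=BusUpgr+Flush  M[L3]=42
step 21: P1: load  L1  ⟶  SOI  (L1)  txn=∅  M[L1]=40
step 22: P1: store L7 := 63  ⟶  IMI  (L7)  txn=∅  M[L7]=50
step 23: P2: store L2 := 94  ⟶  IIM  (L2)  txn=BusUpgr+Flush  M[L2]=13
step 24: P0: store L1 := 84  ⟶  MII  (L1)  txn=BusUpgr+Flush  M[L1]=64
step 25: P1: load  L5  ⟶  ISS  (L5)  txn=BusRd  M[L5]=20
step 26: P0: load  L5  ⟶  SSS  (L5)  txn=BusRd  M[L5]=20
step 27: P2: load  L0  ⟶  IIE  (L0)  txn=BusRd  M[L0]=40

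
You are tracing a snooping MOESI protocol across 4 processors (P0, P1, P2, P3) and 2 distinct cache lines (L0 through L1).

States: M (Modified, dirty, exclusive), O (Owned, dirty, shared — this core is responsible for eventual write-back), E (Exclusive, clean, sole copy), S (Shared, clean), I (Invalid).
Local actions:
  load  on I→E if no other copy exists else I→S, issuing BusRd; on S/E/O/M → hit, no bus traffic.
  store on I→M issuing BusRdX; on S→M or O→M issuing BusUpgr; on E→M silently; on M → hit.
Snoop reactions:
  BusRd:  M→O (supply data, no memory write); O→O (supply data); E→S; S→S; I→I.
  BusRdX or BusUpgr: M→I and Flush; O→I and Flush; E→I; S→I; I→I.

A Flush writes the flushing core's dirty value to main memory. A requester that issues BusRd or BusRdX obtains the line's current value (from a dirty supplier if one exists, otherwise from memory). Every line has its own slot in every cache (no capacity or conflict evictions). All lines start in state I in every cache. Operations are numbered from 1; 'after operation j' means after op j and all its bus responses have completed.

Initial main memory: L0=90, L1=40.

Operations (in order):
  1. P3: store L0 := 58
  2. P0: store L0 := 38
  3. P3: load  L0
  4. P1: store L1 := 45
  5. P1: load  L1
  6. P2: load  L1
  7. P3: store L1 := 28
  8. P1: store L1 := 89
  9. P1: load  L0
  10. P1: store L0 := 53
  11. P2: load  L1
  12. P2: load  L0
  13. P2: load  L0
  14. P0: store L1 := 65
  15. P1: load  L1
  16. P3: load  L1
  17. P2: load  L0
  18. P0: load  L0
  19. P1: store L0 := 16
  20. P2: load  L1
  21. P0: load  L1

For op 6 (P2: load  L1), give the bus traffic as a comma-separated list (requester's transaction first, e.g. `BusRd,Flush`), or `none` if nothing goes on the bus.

bus = BusRd

step 1: P3: store L0 := 58  ⟶  IIIM  (L0)  txn=BusRdX  M[L0]=90
step 2: P0: store L0 := 38  ⟶  MIII  (L0)  txn=BusRdX+Flush  M[L0]=58
step 3: P3: load  L0  ⟶  OIIS  (L0)  txn=BusRd  M[L0]=58
step 4: P1: store L1 := 45  ⟶  IMII  (L1)  txn=BusRdX  M[L1]=40
step 5: P1: load  L1  ⟶  IMII  (L1)  txn=∅  M[L1]=40
step 6: P2: load  L1  ⟶  IOSI  (L1)  txn=BusRd  M[L1]=40
step 7: P3: store L1 := 28  ⟶  IIIM  (L1)  txn=BusRdX+Flush  M[L1]=45
step 8: P1: store L1 := 89  ⟶  IMII  (L1)  txn=BusRdX+Flush  M[L1]=28
step 9: P1: load  L0  ⟶  OSIS  (L0)  txn=BusRd  M[L0]=58
step 10: P1: store L0 := 53  ⟶  IMII  (L0)  txn=BusUpgr+Flush  M[L0]=38
step 11: P2: load  L1  ⟶  IOSI  (L1)  txn=BusRd  M[L1]=28
step 12: P2: load  L0  ⟶  IOSI  (L0)  txn=BusRd  M[L0]=38
step 13: P2: load  L0  ⟶  IOSI  (L0)  txn=∅  M[L0]=38
step 14: P0: store L1 := 65  ⟶  MIII  (L1)  txn=BusRdX+Flush  M[L1]=89
step 15: P1: load  L1  ⟶  OSII  (L1)  txn=BusRd  M[L1]=89
step 16: P3: load  L1  ⟶  OSIS  (L1)  txn=BusRd  M[L1]=89
step 17: P2: load  L0  ⟶  IOSI  (L0)  txn=∅  M[L0]=38
step 18: P0: load  L0  ⟶  SOSI  (L0)  txn=BusRd  M[L0]=38
step 19: P1: store L0 := 16  ⟶  IMII  (L0)  txn=BusUpgr  M[L0]=38
step 20: P2: load  L1  ⟶  OSSS  (L1)  txn=BusRd  M[L1]=89
step 21: P0: load  L1  ⟶  OSSS  (L1)  txn=∅  M[L1]=89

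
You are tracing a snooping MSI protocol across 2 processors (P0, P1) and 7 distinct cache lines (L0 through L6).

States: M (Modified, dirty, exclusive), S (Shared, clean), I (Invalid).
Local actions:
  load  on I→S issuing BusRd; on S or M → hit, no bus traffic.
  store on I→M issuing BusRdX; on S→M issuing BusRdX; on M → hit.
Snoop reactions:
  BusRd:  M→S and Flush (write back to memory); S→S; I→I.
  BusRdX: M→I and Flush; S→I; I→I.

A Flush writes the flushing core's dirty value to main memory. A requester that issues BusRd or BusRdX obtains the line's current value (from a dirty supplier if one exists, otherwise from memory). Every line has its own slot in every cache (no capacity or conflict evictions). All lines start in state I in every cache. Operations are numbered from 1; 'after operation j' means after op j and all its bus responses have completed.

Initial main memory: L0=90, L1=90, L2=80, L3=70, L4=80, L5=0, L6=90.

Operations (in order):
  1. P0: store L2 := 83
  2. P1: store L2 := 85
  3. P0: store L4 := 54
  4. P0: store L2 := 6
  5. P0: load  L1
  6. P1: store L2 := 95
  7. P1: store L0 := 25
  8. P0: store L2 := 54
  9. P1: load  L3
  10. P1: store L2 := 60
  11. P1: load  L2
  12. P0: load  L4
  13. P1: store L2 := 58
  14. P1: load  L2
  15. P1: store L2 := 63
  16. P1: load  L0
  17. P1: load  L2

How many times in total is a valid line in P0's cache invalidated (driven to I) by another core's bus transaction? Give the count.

1. P0: store L2 := 83  bus=[BusRdX]  L2: P0=M P1=I  mem[L2]=80
2. P1: store L2 := 85  bus=[BusRdX,Flush]  L2: P0=I P1=M  mem[L2]=83
3. P0: store L4 := 54  bus=[BusRdX]  L4: P0=M P1=I  mem[L4]=80
4. P0: store L2 := 6  bus=[BusRdX,Flush]  L2: P0=M P1=I  mem[L2]=85
5. P0: load  L1  bus=[BusRd]  L1: P0=S P1=I  mem[L1]=90
6. P1: store L2 := 95  bus=[BusRdX,Flush]  L2: P0=I P1=M  mem[L2]=6
7. P1: store L0 := 25  bus=[BusRdX]  L0: P0=I P1=M  mem[L0]=90
8. P0: store L2 := 54  bus=[BusRdX,Flush]  L2: P0=M P1=I  mem[L2]=95
9. P1: load  L3  bus=[BusRd]  L3: P0=I P1=S  mem[L3]=70
10. P1: store L2 := 60  bus=[BusRdX,Flush]  L2: P0=I P1=M  mem[L2]=54
11. P1: load  L2  bus=[-]  L2: P0=I P1=M  mem[L2]=54
12. P0: load  L4  bus=[-]  L4: P0=M P1=I  mem[L4]=80
13. P1: store L2 := 58  bus=[-]  L2: P0=I P1=M  mem[L2]=54
14. P1: load  L2  bus=[-]  L2: P0=I P1=M  mem[L2]=54
15. P1: store L2 := 63  bus=[-]  L2: P0=I P1=M  mem[L2]=54
16. P1: load  L0  bus=[-]  L0: P0=I P1=M  mem[L0]=90
17. P1: load  L2  bus=[-]  L2: P0=I P1=M  mem[L2]=54

invalidations = 3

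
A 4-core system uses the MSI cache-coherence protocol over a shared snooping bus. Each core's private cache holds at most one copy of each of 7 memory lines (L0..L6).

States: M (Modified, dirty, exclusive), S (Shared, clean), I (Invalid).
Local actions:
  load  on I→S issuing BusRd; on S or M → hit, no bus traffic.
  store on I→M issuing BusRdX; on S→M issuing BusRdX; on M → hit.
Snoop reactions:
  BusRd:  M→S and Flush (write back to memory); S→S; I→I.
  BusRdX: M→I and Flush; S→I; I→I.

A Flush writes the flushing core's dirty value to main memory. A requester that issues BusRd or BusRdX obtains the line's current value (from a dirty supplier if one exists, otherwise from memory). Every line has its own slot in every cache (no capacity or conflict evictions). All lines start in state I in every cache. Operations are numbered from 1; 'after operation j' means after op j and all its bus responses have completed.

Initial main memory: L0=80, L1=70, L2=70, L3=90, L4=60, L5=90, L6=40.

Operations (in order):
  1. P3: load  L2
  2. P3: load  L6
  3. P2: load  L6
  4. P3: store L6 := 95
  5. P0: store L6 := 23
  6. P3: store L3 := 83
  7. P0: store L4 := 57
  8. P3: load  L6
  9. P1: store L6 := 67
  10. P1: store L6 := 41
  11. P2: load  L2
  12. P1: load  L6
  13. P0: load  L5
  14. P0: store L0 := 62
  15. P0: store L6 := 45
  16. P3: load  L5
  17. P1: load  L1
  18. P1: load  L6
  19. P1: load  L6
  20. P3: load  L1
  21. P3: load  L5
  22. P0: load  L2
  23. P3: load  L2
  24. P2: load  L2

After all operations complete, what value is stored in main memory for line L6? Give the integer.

memory[L6] = 45

1. P3: load  L2  bus=[BusRd]  L2: P0=I P1=I P2=I P3=S  mem[L2]=70
2. P3: load  L6  bus=[BusRd]  L6: P0=I P1=I P2=I P3=S  mem[L6]=40
3. P2: load  L6  bus=[BusRd]  L6: P0=I P1=I P2=S P3=S  mem[L6]=40
4. P3: store L6 := 95  bus=[BusRdX]  L6: P0=I P1=I P2=I P3=M  mem[L6]=40
5. P0: store L6 := 23  bus=[BusRdX,Flush]  L6: P0=M P1=I P2=I P3=I  mem[L6]=95
6. P3: store L3 := 83  bus=[BusRdX]  L3: P0=I P1=I P2=I P3=M  mem[L3]=90
7. P0: store L4 := 57  bus=[BusRdX]  L4: P0=M P1=I P2=I P3=I  mem[L4]=60
8. P3: load  L6  bus=[BusRd,Flush]  L6: P0=S P1=I P2=I P3=S  mem[L6]=23
9. P1: store L6 := 67  bus=[BusRdX]  L6: P0=I P1=M P2=I P3=I  mem[L6]=23
10. P1: store L6 := 41  bus=[-]  L6: P0=I P1=M P2=I P3=I  mem[L6]=23
11. P2: load  L2  bus=[BusRd]  L2: P0=I P1=I P2=S P3=S  mem[L2]=70
12. P1: load  L6  bus=[-]  L6: P0=I P1=M P2=I P3=I  mem[L6]=23
13. P0: load  L5  bus=[BusRd]  L5: P0=S P1=I P2=I P3=I  mem[L5]=90
14. P0: store L0 := 62  bus=[BusRdX]  L0: P0=M P1=I P2=I P3=I  mem[L0]=80
15. P0: store L6 := 45  bus=[BusRdX,Flush]  L6: P0=M P1=I P2=I P3=I  mem[L6]=41
16. P3: load  L5  bus=[BusRd]  L5: P0=S P1=I P2=I P3=S  mem[L5]=90
17. P1: load  L1  bus=[BusRd]  L1: P0=I P1=S P2=I P3=I  mem[L1]=70
18. P1: load  L6  bus=[BusRd,Flush]  L6: P0=S P1=S P2=I P3=I  mem[L6]=45
19. P1: load  L6  bus=[-]  L6: P0=S P1=S P2=I P3=I  mem[L6]=45
20. P3: load  L1  bus=[BusRd]  L1: P0=I P1=S P2=I P3=S  mem[L1]=70
21. P3: load  L5  bus=[-]  L5: P0=S P1=I P2=I P3=S  mem[L5]=90
22. P0: load  L2  bus=[BusRd]  L2: P0=S P1=I P2=S P3=S  mem[L2]=70
23. P3: load  L2  bus=[-]  L2: P0=S P1=I P2=S P3=S  mem[L2]=70
24. P2: load  L2  bus=[-]  L2: P0=S P1=I P2=S P3=S  mem[L2]=70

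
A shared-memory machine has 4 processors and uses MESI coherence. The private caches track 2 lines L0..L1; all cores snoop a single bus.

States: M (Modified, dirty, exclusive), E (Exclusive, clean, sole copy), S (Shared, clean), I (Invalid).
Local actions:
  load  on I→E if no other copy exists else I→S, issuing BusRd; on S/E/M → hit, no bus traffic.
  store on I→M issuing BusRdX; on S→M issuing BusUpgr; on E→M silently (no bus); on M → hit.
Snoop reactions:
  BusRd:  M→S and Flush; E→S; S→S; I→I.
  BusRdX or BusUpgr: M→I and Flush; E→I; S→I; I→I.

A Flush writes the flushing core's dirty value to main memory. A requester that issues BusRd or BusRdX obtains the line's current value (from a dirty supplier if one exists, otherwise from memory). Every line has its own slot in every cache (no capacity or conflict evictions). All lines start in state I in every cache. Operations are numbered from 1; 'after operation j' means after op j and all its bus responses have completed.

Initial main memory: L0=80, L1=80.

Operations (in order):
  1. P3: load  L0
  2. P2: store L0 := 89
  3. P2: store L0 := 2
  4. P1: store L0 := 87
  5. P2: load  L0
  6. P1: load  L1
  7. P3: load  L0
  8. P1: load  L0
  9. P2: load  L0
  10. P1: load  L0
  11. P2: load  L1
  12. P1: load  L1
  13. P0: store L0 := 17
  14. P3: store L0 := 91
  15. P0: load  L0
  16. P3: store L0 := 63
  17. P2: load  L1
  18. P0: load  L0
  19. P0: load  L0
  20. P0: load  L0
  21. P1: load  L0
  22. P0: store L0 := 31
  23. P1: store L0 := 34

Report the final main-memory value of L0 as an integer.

memory[L0] = 31

1. P3: load  L0  bus=[BusRd]  L0: P0=I P1=I P2=I P3=E  mem[L0]=80
2. P2: store L0 := 89  bus=[BusRdX]  L0: P0=I P1=I P2=M P3=I  mem[L0]=80
3. P2: store L0 := 2  bus=[-]  L0: P0=I P1=I P2=M P3=I  mem[L0]=80
4. P1: store L0 := 87  bus=[BusRdX,Flush]  L0: P0=I P1=M P2=I P3=I  mem[L0]=2
5. P2: load  L0  bus=[BusRd,Flush]  L0: P0=I P1=S P2=S P3=I  mem[L0]=87
6. P1: load  L1  bus=[BusRd]  L1: P0=I P1=E P2=I P3=I  mem[L1]=80
7. P3: load  L0  bus=[BusRd]  L0: P0=I P1=S P2=S P3=S  mem[L0]=87
8. P1: load  L0  bus=[-]  L0: P0=I P1=S P2=S P3=S  mem[L0]=87
9. P2: load  L0  bus=[-]  L0: P0=I P1=S P2=S P3=S  mem[L0]=87
10. P1: load  L0  bus=[-]  L0: P0=I P1=S P2=S P3=S  mem[L0]=87
11. P2: load  L1  bus=[BusRd]  L1: P0=I P1=S P2=S P3=I  mem[L1]=80
12. P1: load  L1  bus=[-]  L1: P0=I P1=S P2=S P3=I  mem[L1]=80
13. P0: store L0 := 17  bus=[BusRdX]  L0: P0=M P1=I P2=I P3=I  mem[L0]=87
14. P3: store L0 := 91  bus=[BusRdX,Flush]  L0: P0=I P1=I P2=I P3=M  mem[L0]=17
15. P0: load  L0  bus=[BusRd,Flush]  L0: P0=S P1=I P2=I P3=S  mem[L0]=91
16. P3: store L0 := 63  bus=[BusUpgr]  L0: P0=I P1=I P2=I P3=M  mem[L0]=91
17. P2: load  L1  bus=[-]  L1: P0=I P1=S P2=S P3=I  mem[L1]=80
18. P0: load  L0  bus=[BusRd,Flush]  L0: P0=S P1=I P2=I P3=S  mem[L0]=63
19. P0: load  L0  bus=[-]  L0: P0=S P1=I P2=I P3=S  mem[L0]=63
20. P0: load  L0  bus=[-]  L0: P0=S P1=I P2=I P3=S  mem[L0]=63
21. P1: load  L0  bus=[BusRd]  L0: P0=S P1=S P2=I P3=S  mem[L0]=63
22. P0: store L0 := 31  bus=[BusUpgr]  L0: P0=M P1=I P2=I P3=I  mem[L0]=63
23. P1: store L0 := 34  bus=[BusRdX,Flush]  L0: P0=I P1=M P2=I P3=I  mem[L0]=31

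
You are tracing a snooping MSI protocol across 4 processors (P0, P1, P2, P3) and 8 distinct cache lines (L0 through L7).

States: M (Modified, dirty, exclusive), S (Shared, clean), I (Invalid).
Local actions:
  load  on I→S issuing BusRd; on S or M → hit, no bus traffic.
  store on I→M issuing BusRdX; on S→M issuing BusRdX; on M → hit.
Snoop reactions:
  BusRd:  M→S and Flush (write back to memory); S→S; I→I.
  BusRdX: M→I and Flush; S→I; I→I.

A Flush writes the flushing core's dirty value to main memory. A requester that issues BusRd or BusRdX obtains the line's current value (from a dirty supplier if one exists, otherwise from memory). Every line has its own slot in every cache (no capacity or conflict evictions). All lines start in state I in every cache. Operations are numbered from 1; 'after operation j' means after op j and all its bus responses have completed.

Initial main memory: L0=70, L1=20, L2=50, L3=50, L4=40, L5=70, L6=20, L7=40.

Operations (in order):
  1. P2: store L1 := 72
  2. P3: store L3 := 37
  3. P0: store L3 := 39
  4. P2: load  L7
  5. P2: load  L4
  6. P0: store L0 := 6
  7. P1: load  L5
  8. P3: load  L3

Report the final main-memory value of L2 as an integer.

memory[L2] = 50

  op1 P2: store L1 := 72 → I/I/M/I on L1; bus BusRdX; mem=20
  op2 P3: store L3 := 37 → I/I/I/M on L3; bus BusRdX; mem=50
  op3 P0: store L3 := 39 → M/I/I/I on L3; bus BusRdX Flush; mem=37
  op4 P2: load  L7 → I/I/S/I on L7; bus BusRd; mem=40
  op5 P2: load  L4 → I/I/S/I on L4; bus BusRd; mem=40
  op6 P0: store L0 := 6 → M/I/I/I on L0; bus BusRdX; mem=70
  op7 P1: load  L5 → I/S/I/I on L5; bus BusRd; mem=70
  op8 P3: load  L3 → S/I/I/S on L3; bus BusRd Flush; mem=39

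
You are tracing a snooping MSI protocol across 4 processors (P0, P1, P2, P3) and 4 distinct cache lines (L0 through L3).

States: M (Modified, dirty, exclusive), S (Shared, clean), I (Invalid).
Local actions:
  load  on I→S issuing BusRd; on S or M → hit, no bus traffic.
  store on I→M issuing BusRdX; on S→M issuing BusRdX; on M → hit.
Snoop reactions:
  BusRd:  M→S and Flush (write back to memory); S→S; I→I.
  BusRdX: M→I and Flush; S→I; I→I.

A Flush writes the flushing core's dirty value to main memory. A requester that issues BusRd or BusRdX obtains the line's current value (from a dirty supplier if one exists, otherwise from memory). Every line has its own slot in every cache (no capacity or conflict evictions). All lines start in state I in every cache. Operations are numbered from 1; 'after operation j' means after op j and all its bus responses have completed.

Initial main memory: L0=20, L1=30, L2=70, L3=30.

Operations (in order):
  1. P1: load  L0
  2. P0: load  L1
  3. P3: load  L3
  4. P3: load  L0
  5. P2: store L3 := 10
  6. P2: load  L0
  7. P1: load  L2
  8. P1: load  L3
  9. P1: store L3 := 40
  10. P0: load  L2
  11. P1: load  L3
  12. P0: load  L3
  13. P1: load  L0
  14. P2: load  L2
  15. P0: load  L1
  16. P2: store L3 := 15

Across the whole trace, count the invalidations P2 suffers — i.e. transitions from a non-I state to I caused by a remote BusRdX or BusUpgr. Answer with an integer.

  op1 P1: load  L0 → I/S/I/I on L0; bus BusRd; mem=20
  op2 P0: load  L1 → S/I/I/I on L1; bus BusRd; mem=30
  op3 P3: load  L3 → I/I/I/S on L3; bus BusRd; mem=30
  op4 P3: load  L0 → I/S/I/S on L0; bus BusRd; mem=20
  op5 P2: store L3 := 10 → I/I/M/I on L3; bus BusRdX; mem=30
  op6 P2: load  L0 → I/S/S/S on L0; bus BusRd; mem=20
  op7 P1: load  L2 → I/S/I/I on L2; bus BusRd; mem=70
  op8 P1: load  L3 → I/S/S/I on L3; bus BusRd Flush; mem=10
  op9 P1: store L3 := 40 → I/M/I/I on L3; bus BusRdX; mem=10
  op10 P0: load  L2 → S/S/I/I on L2; bus BusRd; mem=70
  op11 P1: load  L3 → I/M/I/I on L3; bus (none); mem=10
  op12 P0: load  L3 → S/S/I/I on L3; bus BusRd Flush; mem=40
  op13 P1: load  L0 → I/S/S/S on L0; bus (none); mem=20
  op14 P2: load  L2 → S/S/S/I on L2; bus BusRd; mem=70
  op15 P0: load  L1 → S/I/I/I on L1; bus (none); mem=30
  op16 P2: store L3 := 15 → I/I/M/I on L3; bus BusRdX; mem=40

invalidations = 1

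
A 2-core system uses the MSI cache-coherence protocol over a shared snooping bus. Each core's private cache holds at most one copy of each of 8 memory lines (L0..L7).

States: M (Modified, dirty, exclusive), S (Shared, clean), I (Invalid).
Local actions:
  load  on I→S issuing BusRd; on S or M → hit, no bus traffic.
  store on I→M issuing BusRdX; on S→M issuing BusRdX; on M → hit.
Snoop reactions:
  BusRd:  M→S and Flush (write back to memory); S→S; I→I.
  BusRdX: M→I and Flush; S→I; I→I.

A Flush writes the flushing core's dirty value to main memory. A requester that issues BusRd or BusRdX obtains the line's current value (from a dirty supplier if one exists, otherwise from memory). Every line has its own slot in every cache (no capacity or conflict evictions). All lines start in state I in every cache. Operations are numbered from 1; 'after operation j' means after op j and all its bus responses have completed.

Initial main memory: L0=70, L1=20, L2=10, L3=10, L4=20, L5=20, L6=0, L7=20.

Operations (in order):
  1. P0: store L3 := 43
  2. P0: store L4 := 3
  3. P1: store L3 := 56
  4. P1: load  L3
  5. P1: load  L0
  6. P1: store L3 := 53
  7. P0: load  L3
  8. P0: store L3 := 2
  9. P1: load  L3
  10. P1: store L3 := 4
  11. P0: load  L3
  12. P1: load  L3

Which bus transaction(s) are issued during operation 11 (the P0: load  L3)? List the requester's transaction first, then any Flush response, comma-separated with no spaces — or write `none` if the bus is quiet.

step 1: P0: store L3 := 43  ⟶  MI  (L3)  txn=BusRdX  M[L3]=10
step 2: P0: store L4 := 3  ⟶  MI  (L4)  txn=BusRdX  M[L4]=20
step 3: P1: store L3 := 56  ⟶  IM  (L3)  txn=BusRdX+Flush  M[L3]=43
step 4: P1: load  L3  ⟶  IM  (L3)  txn=∅  M[L3]=43
step 5: P1: load  L0  ⟶  IS  (L0)  txn=BusRd  M[L0]=70
step 6: P1: store L3 := 53  ⟶  IM  (L3)  txn=∅  M[L3]=43
step 7: P0: load  L3  ⟶  SS  (L3)  txn=BusRd+Flush  M[L3]=53
step 8: P0: store L3 := 2  ⟶  MI  (L3)  txn=BusRdX  M[L3]=53
step 9: P1: load  L3  ⟶  SS  (L3)  txn=BusRd+Flush  M[L3]=2
step 10: P1: store L3 := 4  ⟶  IM  (L3)  txn=BusRdX  M[L3]=2
step 11: P0: load  L3  ⟶  SS  (L3)  txn=BusRd+Flush  M[L3]=4
step 12: P1: load  L3  ⟶  SS  (L3)  txn=∅  M[L3]=4

bus = BusRd,Flush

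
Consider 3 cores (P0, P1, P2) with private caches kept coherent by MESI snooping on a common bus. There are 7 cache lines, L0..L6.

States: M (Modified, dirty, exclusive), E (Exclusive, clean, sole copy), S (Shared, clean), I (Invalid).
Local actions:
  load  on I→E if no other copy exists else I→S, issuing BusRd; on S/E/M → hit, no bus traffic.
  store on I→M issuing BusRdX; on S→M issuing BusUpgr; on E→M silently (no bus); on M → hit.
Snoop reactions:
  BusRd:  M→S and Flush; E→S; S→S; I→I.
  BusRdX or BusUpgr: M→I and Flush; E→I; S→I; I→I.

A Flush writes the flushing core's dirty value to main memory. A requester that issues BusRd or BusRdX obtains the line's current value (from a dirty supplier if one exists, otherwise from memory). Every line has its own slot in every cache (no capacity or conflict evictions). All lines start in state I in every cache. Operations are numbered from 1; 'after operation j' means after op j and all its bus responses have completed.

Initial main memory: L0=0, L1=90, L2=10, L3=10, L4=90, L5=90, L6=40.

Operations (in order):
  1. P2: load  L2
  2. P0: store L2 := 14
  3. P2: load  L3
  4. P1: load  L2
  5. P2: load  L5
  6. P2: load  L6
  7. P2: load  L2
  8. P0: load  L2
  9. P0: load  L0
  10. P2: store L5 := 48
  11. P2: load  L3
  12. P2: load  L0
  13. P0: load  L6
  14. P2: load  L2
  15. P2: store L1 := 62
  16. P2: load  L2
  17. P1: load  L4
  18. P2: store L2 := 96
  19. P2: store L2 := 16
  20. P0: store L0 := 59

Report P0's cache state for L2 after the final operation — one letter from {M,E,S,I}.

step 1: P2: load  L2  ⟶  IIE  (L2)  txn=BusRd  M[L2]=10
step 2: P0: store L2 := 14  ⟶  MII  (L2)  txn=BusRdX  M[L2]=10
step 3: P2: load  L3  ⟶  IIE  (L3)  txn=BusRd  M[L3]=10
step 4: P1: load  L2  ⟶  SSI  (L2)  txn=BusRd+Flush  M[L2]=14
step 5: P2: load  L5  ⟶  IIE  (L5)  txn=BusRd  M[L5]=90
step 6: P2: load  L6  ⟶  IIE  (L6)  txn=BusRd  M[L6]=40
step 7: P2: load  L2  ⟶  SSS  (L2)  txn=BusRd  M[L2]=14
step 8: P0: load  L2  ⟶  SSS  (L2)  txn=∅  M[L2]=14
step 9: P0: load  L0  ⟶  EII  (L0)  txn=BusRd  M[L0]=0
step 10: P2: store L5 := 48  ⟶  IIM  (L5)  txn=∅  M[L5]=90
step 11: P2: load  L3  ⟶  IIE  (L3)  txn=∅  M[L3]=10
step 12: P2: load  L0  ⟶  SIS  (L0)  txn=BusRd  M[L0]=0
step 13: P0: load  L6  ⟶  SIS  (L6)  txn=BusRd  M[L6]=40
step 14: P2: load  L2  ⟶  SSS  (L2)  txn=∅  M[L2]=14
step 15: P2: store L1 := 62  ⟶  IIM  (L1)  txn=BusRdX  M[L1]=90
step 16: P2: load  L2  ⟶  SSS  (L2)  txn=∅  M[L2]=14
step 17: P1: load  L4  ⟶  IEI  (L4)  txn=BusRd  M[L4]=90
step 18: P2: store L2 := 96  ⟶  IIM  (L2)  txn=BusUpgr  M[L2]=14
step 19: P2: store L2 := 16  ⟶  IIM  (L2)  txn=∅  M[L2]=14
step 20: P0: store L0 := 59  ⟶  MII  (L0)  txn=BusUpgr  M[L0]=0

state = I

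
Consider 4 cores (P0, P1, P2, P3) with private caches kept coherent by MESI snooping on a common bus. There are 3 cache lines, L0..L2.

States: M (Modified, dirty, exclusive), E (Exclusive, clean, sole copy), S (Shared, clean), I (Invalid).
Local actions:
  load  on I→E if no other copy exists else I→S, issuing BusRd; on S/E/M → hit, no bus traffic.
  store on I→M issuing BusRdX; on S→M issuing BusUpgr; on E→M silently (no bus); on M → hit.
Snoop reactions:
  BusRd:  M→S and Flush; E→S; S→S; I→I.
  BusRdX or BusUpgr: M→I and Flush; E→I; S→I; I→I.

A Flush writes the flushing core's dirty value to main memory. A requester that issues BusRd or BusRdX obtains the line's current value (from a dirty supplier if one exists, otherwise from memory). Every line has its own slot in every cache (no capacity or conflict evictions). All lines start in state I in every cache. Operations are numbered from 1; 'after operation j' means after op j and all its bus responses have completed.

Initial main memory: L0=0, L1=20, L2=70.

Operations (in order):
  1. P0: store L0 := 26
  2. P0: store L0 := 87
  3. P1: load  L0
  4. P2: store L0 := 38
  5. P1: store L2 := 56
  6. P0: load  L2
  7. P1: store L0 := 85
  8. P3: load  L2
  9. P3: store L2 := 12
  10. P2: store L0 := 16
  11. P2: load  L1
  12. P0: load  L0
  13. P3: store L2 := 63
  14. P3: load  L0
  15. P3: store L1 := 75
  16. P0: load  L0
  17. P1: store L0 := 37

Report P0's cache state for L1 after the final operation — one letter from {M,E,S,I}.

1. P0: store L0 := 26  bus=[BusRdX]  L0: P0=M P1=I P2=I P3=I  mem[L0]=0
2. P0: store L0 := 87  bus=[-]  L0: P0=M P1=I P2=I P3=I  mem[L0]=0
3. P1: load  L0  bus=[BusRd,Flush]  L0: P0=S P1=S P2=I P3=I  mem[L0]=87
4. P2: store L0 := 38  bus=[BusRdX]  L0: P0=I P1=I P2=M P3=I  mem[L0]=87
5. P1: store L2 := 56  bus=[BusRdX]  L2: P0=I P1=M P2=I P3=I  mem[L2]=70
6. P0: load  L2  bus=[BusRd,Flush]  L2: P0=S P1=S P2=I P3=I  mem[L2]=56
7. P1: store L0 := 85  bus=[BusRdX,Flush]  L0: P0=I P1=M P2=I P3=I  mem[L0]=38
8. P3: load  L2  bus=[BusRd]  L2: P0=S P1=S P2=I P3=S  mem[L2]=56
9. P3: store L2 := 12  bus=[BusUpgr]  L2: P0=I P1=I P2=I P3=M  mem[L2]=56
10. P2: store L0 := 16  bus=[BusRdX,Flush]  L0: P0=I P1=I P2=M P3=I  mem[L0]=85
11. P2: load  L1  bus=[BusRd]  L1: P0=I P1=I P2=E P3=I  mem[L1]=20
12. P0: load  L0  bus=[BusRd,Flush]  L0: P0=S P1=I P2=S P3=I  mem[L0]=16
13. P3: store L2 := 63  bus=[-]  L2: P0=I P1=I P2=I P3=M  mem[L2]=56
14. P3: load  L0  bus=[BusRd]  L0: P0=S P1=I P2=S P3=S  mem[L0]=16
15. P3: store L1 := 75  bus=[BusRdX]  L1: P0=I P1=I P2=I P3=M  mem[L1]=20
16. P0: load  L0  bus=[-]  L0: P0=S P1=I P2=S P3=S  mem[L0]=16
17. P1: store L0 := 37  bus=[BusRdX]  L0: P0=I P1=M P2=I P3=I  mem[L0]=16

state = I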